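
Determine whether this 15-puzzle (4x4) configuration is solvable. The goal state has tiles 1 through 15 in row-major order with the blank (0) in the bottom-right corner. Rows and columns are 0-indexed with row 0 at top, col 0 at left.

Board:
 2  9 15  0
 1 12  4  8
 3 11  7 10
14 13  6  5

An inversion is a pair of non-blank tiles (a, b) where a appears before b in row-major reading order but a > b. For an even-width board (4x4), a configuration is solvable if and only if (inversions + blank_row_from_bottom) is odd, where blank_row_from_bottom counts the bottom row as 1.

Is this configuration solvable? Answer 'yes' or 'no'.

Answer: yes

Derivation:
Inversions: 47
Blank is in row 0 (0-indexed from top), which is row 4 counting from the bottom (bottom = 1).
47 + 4 = 51, which is odd, so the puzzle is solvable.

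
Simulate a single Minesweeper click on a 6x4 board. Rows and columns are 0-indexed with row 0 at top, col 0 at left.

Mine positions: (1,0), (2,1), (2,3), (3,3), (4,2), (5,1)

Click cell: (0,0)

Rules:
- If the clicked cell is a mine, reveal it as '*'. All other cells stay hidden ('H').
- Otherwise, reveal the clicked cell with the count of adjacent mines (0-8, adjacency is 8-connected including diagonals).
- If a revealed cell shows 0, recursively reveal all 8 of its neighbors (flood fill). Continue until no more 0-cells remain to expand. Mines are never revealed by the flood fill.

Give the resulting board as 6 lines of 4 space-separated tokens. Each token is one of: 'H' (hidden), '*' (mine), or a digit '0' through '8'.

1 H H H
H H H H
H H H H
H H H H
H H H H
H H H H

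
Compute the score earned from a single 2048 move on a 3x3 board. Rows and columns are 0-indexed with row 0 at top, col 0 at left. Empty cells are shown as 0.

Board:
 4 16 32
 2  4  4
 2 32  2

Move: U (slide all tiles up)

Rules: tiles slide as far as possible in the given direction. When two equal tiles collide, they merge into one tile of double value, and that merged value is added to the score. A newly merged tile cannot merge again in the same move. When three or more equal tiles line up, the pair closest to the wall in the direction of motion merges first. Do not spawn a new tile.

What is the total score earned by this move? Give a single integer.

Slide up:
col 0: [4, 2, 2] -> [4, 4, 0]  score +4 (running 4)
col 1: [16, 4, 32] -> [16, 4, 32]  score +0 (running 4)
col 2: [32, 4, 2] -> [32, 4, 2]  score +0 (running 4)
Board after move:
 4 16 32
 4  4  4
 0 32  2

Answer: 4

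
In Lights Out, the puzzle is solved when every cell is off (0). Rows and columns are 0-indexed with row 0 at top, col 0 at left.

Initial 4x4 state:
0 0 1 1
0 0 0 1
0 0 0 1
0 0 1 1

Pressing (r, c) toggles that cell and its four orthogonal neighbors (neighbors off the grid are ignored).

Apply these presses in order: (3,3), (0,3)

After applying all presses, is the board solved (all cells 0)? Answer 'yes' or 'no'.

Answer: yes

Derivation:
After press 1 at (3,3):
0 0 1 1
0 0 0 1
0 0 0 0
0 0 0 0

After press 2 at (0,3):
0 0 0 0
0 0 0 0
0 0 0 0
0 0 0 0

Lights still on: 0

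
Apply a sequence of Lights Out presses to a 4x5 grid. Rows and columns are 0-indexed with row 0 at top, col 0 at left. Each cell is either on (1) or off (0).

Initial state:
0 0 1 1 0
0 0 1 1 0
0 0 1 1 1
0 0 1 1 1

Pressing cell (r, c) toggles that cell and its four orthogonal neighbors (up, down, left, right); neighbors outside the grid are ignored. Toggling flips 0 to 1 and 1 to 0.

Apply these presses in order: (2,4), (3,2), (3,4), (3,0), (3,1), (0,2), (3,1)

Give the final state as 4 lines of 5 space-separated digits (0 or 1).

Answer: 0 1 0 0 0
0 0 0 1 1
1 0 0 0 1
1 0 0 1 1

Derivation:
After press 1 at (2,4):
0 0 1 1 0
0 0 1 1 1
0 0 1 0 0
0 0 1 1 0

After press 2 at (3,2):
0 0 1 1 0
0 0 1 1 1
0 0 0 0 0
0 1 0 0 0

After press 3 at (3,4):
0 0 1 1 0
0 0 1 1 1
0 0 0 0 1
0 1 0 1 1

After press 4 at (3,0):
0 0 1 1 0
0 0 1 1 1
1 0 0 0 1
1 0 0 1 1

After press 5 at (3,1):
0 0 1 1 0
0 0 1 1 1
1 1 0 0 1
0 1 1 1 1

After press 6 at (0,2):
0 1 0 0 0
0 0 0 1 1
1 1 0 0 1
0 1 1 1 1

After press 7 at (3,1):
0 1 0 0 0
0 0 0 1 1
1 0 0 0 1
1 0 0 1 1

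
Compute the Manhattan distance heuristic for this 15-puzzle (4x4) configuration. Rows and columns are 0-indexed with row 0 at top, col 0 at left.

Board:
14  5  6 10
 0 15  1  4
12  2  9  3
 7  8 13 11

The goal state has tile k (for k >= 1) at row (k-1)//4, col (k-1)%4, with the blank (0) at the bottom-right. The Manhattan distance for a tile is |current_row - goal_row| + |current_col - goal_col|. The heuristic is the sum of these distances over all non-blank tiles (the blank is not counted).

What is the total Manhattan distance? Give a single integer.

Answer: 41

Derivation:
Tile 14: at (0,0), goal (3,1), distance |0-3|+|0-1| = 4
Tile 5: at (0,1), goal (1,0), distance |0-1|+|1-0| = 2
Tile 6: at (0,2), goal (1,1), distance |0-1|+|2-1| = 2
Tile 10: at (0,3), goal (2,1), distance |0-2|+|3-1| = 4
Tile 15: at (1,1), goal (3,2), distance |1-3|+|1-2| = 3
Tile 1: at (1,2), goal (0,0), distance |1-0|+|2-0| = 3
Tile 4: at (1,3), goal (0,3), distance |1-0|+|3-3| = 1
Tile 12: at (2,0), goal (2,3), distance |2-2|+|0-3| = 3
Tile 2: at (2,1), goal (0,1), distance |2-0|+|1-1| = 2
Tile 9: at (2,2), goal (2,0), distance |2-2|+|2-0| = 2
Tile 3: at (2,3), goal (0,2), distance |2-0|+|3-2| = 3
Tile 7: at (3,0), goal (1,2), distance |3-1|+|0-2| = 4
Tile 8: at (3,1), goal (1,3), distance |3-1|+|1-3| = 4
Tile 13: at (3,2), goal (3,0), distance |3-3|+|2-0| = 2
Tile 11: at (3,3), goal (2,2), distance |3-2|+|3-2| = 2
Sum: 4 + 2 + 2 + 4 + 3 + 3 + 1 + 3 + 2 + 2 + 3 + 4 + 4 + 2 + 2 = 41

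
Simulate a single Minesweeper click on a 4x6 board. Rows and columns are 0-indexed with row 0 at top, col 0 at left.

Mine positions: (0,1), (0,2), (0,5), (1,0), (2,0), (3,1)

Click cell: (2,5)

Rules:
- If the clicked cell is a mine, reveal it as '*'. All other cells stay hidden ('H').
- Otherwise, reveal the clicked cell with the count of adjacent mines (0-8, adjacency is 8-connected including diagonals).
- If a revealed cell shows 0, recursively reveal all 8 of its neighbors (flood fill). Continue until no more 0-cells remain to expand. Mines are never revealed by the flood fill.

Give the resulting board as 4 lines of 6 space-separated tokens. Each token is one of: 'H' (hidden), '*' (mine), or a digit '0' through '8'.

H H H H H H
H H 2 1 1 1
H H 1 0 0 0
H H 1 0 0 0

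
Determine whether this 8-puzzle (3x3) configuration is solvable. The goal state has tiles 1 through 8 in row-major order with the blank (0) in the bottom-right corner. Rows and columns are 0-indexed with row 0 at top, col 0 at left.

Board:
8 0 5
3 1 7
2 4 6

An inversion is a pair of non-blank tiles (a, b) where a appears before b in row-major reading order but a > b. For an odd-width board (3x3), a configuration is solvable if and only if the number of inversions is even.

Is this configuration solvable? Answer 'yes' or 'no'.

Answer: yes

Derivation:
Inversions (pairs i<j in row-major order where tile[i] > tile[j] > 0): 16
16 is even, so the puzzle is solvable.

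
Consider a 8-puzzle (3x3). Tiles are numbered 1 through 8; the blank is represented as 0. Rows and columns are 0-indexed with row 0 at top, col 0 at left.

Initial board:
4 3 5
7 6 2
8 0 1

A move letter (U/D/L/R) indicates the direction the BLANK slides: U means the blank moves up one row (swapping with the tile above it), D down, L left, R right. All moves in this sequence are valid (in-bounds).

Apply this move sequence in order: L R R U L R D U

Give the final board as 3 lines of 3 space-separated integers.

Answer: 4 3 5
7 6 0
8 1 2

Derivation:
After move 1 (L):
4 3 5
7 6 2
0 8 1

After move 2 (R):
4 3 5
7 6 2
8 0 1

After move 3 (R):
4 3 5
7 6 2
8 1 0

After move 4 (U):
4 3 5
7 6 0
8 1 2

After move 5 (L):
4 3 5
7 0 6
8 1 2

After move 6 (R):
4 3 5
7 6 0
8 1 2

After move 7 (D):
4 3 5
7 6 2
8 1 0

After move 8 (U):
4 3 5
7 6 0
8 1 2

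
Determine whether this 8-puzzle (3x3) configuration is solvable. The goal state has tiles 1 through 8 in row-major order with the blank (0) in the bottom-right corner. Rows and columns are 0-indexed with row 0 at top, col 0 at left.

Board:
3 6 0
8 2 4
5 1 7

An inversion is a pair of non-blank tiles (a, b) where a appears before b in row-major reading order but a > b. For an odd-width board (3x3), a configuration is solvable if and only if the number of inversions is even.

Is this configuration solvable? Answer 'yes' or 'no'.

Answer: yes

Derivation:
Inversions (pairs i<j in row-major order where tile[i] > tile[j] > 0): 14
14 is even, so the puzzle is solvable.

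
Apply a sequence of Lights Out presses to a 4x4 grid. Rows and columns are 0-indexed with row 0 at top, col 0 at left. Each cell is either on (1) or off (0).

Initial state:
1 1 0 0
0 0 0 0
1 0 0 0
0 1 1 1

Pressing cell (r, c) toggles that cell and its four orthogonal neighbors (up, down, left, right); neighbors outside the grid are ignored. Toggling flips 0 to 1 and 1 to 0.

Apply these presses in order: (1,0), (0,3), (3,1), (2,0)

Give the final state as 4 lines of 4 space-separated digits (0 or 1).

Answer: 0 1 1 1
0 1 0 1
1 0 0 0
0 0 0 1

Derivation:
After press 1 at (1,0):
0 1 0 0
1 1 0 0
0 0 0 0
0 1 1 1

After press 2 at (0,3):
0 1 1 1
1 1 0 1
0 0 0 0
0 1 1 1

After press 3 at (3,1):
0 1 1 1
1 1 0 1
0 1 0 0
1 0 0 1

After press 4 at (2,0):
0 1 1 1
0 1 0 1
1 0 0 0
0 0 0 1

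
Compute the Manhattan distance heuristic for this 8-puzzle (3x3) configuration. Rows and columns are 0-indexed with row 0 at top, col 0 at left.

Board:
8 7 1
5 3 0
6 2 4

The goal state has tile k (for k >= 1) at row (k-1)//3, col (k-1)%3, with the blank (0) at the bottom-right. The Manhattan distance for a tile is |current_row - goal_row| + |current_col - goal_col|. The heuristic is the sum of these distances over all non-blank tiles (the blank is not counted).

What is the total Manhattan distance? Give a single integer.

Answer: 19

Derivation:
Tile 8: (0,0)->(2,1) = 3
Tile 7: (0,1)->(2,0) = 3
Tile 1: (0,2)->(0,0) = 2
Tile 5: (1,0)->(1,1) = 1
Tile 3: (1,1)->(0,2) = 2
Tile 6: (2,0)->(1,2) = 3
Tile 2: (2,1)->(0,1) = 2
Tile 4: (2,2)->(1,0) = 3
Sum: 3 + 3 + 2 + 1 + 2 + 3 + 2 + 3 = 19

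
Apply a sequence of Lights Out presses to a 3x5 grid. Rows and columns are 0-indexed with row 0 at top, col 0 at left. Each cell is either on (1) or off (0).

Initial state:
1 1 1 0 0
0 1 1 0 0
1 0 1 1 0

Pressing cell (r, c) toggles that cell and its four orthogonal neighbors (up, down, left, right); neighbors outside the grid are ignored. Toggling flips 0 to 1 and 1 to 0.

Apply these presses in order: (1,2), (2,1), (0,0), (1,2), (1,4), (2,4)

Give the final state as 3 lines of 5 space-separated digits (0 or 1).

After press 1 at (1,2):
1 1 0 0 0
0 0 0 1 0
1 0 0 1 0

After press 2 at (2,1):
1 1 0 0 0
0 1 0 1 0
0 1 1 1 0

After press 3 at (0,0):
0 0 0 0 0
1 1 0 1 0
0 1 1 1 0

After press 4 at (1,2):
0 0 1 0 0
1 0 1 0 0
0 1 0 1 0

After press 5 at (1,4):
0 0 1 0 1
1 0 1 1 1
0 1 0 1 1

After press 6 at (2,4):
0 0 1 0 1
1 0 1 1 0
0 1 0 0 0

Answer: 0 0 1 0 1
1 0 1 1 0
0 1 0 0 0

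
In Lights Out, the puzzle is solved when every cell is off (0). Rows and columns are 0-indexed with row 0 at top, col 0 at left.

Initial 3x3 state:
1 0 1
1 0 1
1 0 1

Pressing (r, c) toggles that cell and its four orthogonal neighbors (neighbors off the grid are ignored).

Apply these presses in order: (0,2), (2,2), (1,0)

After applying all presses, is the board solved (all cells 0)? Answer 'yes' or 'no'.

After press 1 at (0,2):
1 1 0
1 0 0
1 0 1

After press 2 at (2,2):
1 1 0
1 0 1
1 1 0

After press 3 at (1,0):
0 1 0
0 1 1
0 1 0

Lights still on: 4

Answer: no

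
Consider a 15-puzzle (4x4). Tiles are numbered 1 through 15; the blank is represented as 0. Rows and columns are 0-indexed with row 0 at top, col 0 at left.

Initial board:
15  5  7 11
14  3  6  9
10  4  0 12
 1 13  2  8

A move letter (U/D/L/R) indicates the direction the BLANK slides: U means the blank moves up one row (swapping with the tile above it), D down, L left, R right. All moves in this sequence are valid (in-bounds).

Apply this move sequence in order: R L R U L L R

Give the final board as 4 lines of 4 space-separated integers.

Answer: 15  5  7 11
14  3  0  6
10  4 12  9
 1 13  2  8

Derivation:
After move 1 (R):
15  5  7 11
14  3  6  9
10  4 12  0
 1 13  2  8

After move 2 (L):
15  5  7 11
14  3  6  9
10  4  0 12
 1 13  2  8

After move 3 (R):
15  5  7 11
14  3  6  9
10  4 12  0
 1 13  2  8

After move 4 (U):
15  5  7 11
14  3  6  0
10  4 12  9
 1 13  2  8

After move 5 (L):
15  5  7 11
14  3  0  6
10  4 12  9
 1 13  2  8

After move 6 (L):
15  5  7 11
14  0  3  6
10  4 12  9
 1 13  2  8

After move 7 (R):
15  5  7 11
14  3  0  6
10  4 12  9
 1 13  2  8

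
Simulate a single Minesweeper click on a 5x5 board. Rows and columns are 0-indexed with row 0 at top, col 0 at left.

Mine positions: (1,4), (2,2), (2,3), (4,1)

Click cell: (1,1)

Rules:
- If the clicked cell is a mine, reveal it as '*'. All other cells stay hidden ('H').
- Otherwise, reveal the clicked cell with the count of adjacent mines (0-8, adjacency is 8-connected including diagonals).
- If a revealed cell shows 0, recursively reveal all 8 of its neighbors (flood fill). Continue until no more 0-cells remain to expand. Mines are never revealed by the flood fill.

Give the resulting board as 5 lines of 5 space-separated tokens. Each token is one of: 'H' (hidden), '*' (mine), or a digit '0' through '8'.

H H H H H
H 1 H H H
H H H H H
H H H H H
H H H H H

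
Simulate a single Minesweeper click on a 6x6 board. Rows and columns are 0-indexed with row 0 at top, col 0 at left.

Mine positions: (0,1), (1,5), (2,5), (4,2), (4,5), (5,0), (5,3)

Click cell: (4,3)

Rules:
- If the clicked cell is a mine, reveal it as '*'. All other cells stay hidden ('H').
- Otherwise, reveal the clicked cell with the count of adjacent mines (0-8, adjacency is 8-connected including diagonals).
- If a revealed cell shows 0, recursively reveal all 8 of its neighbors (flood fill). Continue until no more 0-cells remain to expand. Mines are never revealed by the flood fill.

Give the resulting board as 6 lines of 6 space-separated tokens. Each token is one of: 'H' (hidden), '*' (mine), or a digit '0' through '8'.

H H H H H H
H H H H H H
H H H H H H
H H H H H H
H H H 2 H H
H H H H H H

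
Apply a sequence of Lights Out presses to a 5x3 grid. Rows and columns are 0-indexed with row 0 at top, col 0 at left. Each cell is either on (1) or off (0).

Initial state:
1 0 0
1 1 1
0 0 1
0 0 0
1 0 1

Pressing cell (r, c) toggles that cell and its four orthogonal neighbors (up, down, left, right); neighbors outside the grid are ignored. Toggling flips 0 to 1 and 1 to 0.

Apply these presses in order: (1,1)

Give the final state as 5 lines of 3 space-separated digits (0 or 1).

After press 1 at (1,1):
1 1 0
0 0 0
0 1 1
0 0 0
1 0 1

Answer: 1 1 0
0 0 0
0 1 1
0 0 0
1 0 1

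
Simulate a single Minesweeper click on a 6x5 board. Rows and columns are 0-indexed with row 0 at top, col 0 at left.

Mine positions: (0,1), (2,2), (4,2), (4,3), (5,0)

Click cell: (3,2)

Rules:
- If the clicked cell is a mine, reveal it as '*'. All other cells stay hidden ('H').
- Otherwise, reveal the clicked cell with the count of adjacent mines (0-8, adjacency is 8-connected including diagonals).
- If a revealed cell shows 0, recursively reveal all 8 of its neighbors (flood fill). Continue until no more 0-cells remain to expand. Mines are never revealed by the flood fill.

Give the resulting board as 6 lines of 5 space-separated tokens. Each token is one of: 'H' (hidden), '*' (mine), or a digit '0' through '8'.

H H H H H
H H H H H
H H H H H
H H 3 H H
H H H H H
H H H H H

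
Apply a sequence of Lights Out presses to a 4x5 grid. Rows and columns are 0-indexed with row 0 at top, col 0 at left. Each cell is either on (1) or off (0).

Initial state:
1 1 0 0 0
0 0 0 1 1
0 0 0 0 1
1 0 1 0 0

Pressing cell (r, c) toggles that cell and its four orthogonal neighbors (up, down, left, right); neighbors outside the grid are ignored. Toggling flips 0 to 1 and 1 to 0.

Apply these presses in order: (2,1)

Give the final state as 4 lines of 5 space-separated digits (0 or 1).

After press 1 at (2,1):
1 1 0 0 0
0 1 0 1 1
1 1 1 0 1
1 1 1 0 0

Answer: 1 1 0 0 0
0 1 0 1 1
1 1 1 0 1
1 1 1 0 0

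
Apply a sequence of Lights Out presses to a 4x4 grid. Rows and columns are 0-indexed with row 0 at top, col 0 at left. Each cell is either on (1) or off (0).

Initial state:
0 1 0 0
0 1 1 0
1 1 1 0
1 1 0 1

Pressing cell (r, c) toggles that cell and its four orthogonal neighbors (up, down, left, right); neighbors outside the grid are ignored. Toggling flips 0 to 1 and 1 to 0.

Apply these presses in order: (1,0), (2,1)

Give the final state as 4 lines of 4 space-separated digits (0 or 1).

Answer: 1 1 0 0
1 1 1 0
1 0 0 0
1 0 0 1

Derivation:
After press 1 at (1,0):
1 1 0 0
1 0 1 0
0 1 1 0
1 1 0 1

After press 2 at (2,1):
1 1 0 0
1 1 1 0
1 0 0 0
1 0 0 1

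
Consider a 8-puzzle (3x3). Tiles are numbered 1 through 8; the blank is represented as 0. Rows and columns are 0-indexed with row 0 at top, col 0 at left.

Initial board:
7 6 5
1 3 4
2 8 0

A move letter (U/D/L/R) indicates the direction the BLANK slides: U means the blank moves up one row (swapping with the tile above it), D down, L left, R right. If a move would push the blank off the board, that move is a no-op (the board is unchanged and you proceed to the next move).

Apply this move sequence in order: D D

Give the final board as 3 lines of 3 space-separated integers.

After move 1 (D):
7 6 5
1 3 4
2 8 0

After move 2 (D):
7 6 5
1 3 4
2 8 0

Answer: 7 6 5
1 3 4
2 8 0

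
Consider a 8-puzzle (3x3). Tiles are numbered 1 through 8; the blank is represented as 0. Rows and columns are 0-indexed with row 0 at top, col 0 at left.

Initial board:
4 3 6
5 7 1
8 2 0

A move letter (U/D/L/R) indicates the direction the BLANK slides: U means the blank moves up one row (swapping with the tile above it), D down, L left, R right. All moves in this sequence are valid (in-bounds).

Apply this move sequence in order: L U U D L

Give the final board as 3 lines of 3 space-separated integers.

Answer: 4 3 6
0 5 1
8 7 2

Derivation:
After move 1 (L):
4 3 6
5 7 1
8 0 2

After move 2 (U):
4 3 6
5 0 1
8 7 2

After move 3 (U):
4 0 6
5 3 1
8 7 2

After move 4 (D):
4 3 6
5 0 1
8 7 2

After move 5 (L):
4 3 6
0 5 1
8 7 2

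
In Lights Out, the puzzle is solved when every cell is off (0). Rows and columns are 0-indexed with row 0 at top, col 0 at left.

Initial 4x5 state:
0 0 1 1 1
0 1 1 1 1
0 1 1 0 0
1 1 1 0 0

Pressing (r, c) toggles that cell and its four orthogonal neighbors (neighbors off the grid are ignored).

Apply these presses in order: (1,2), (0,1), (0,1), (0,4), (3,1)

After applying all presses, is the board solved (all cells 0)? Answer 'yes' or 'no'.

After press 1 at (1,2):
0 0 0 1 1
0 0 0 0 1
0 1 0 0 0
1 1 1 0 0

After press 2 at (0,1):
1 1 1 1 1
0 1 0 0 1
0 1 0 0 0
1 1 1 0 0

After press 3 at (0,1):
0 0 0 1 1
0 0 0 0 1
0 1 0 0 0
1 1 1 0 0

After press 4 at (0,4):
0 0 0 0 0
0 0 0 0 0
0 1 0 0 0
1 1 1 0 0

After press 5 at (3,1):
0 0 0 0 0
0 0 0 0 0
0 0 0 0 0
0 0 0 0 0

Lights still on: 0

Answer: yes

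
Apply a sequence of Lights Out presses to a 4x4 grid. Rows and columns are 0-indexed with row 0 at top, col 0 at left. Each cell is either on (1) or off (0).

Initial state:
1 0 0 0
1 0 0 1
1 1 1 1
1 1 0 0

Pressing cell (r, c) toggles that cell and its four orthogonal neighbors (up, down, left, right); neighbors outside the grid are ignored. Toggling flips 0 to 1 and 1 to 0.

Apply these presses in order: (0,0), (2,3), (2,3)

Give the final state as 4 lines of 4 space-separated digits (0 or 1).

Answer: 0 1 0 0
0 0 0 1
1 1 1 1
1 1 0 0

Derivation:
After press 1 at (0,0):
0 1 0 0
0 0 0 1
1 1 1 1
1 1 0 0

After press 2 at (2,3):
0 1 0 0
0 0 0 0
1 1 0 0
1 1 0 1

After press 3 at (2,3):
0 1 0 0
0 0 0 1
1 1 1 1
1 1 0 0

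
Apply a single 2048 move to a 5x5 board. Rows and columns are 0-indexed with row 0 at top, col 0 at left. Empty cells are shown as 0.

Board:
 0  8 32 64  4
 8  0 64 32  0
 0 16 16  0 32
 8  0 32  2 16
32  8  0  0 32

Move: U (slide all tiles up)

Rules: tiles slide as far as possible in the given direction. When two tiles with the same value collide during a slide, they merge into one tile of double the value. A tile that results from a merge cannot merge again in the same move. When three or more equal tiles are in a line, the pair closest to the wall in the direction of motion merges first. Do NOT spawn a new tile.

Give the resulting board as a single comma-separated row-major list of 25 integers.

Answer: 16, 8, 32, 64, 4, 32, 16, 64, 32, 32, 0, 8, 16, 2, 16, 0, 0, 32, 0, 32, 0, 0, 0, 0, 0

Derivation:
Slide up:
col 0: [0, 8, 0, 8, 32] -> [16, 32, 0, 0, 0]
col 1: [8, 0, 16, 0, 8] -> [8, 16, 8, 0, 0]
col 2: [32, 64, 16, 32, 0] -> [32, 64, 16, 32, 0]
col 3: [64, 32, 0, 2, 0] -> [64, 32, 2, 0, 0]
col 4: [4, 0, 32, 16, 32] -> [4, 32, 16, 32, 0]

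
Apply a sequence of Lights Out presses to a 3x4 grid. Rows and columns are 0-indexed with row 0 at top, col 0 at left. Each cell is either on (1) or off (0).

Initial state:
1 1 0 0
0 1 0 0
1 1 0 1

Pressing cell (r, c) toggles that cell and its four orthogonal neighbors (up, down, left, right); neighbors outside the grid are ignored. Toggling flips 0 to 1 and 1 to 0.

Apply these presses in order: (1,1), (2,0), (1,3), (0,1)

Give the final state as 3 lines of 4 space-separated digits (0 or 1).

After press 1 at (1,1):
1 0 0 0
1 0 1 0
1 0 0 1

After press 2 at (2,0):
1 0 0 0
0 0 1 0
0 1 0 1

After press 3 at (1,3):
1 0 0 1
0 0 0 1
0 1 0 0

After press 4 at (0,1):
0 1 1 1
0 1 0 1
0 1 0 0

Answer: 0 1 1 1
0 1 0 1
0 1 0 0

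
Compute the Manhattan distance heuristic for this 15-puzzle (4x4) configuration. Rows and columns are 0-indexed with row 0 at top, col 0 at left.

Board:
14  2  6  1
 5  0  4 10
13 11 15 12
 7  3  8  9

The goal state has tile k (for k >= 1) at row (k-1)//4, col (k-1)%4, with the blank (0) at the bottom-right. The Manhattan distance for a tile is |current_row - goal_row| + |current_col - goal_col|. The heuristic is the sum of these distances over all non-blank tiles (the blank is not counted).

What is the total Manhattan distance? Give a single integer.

Answer: 32

Derivation:
Tile 14: (0,0)->(3,1) = 4
Tile 2: (0,1)->(0,1) = 0
Tile 6: (0,2)->(1,1) = 2
Tile 1: (0,3)->(0,0) = 3
Tile 5: (1,0)->(1,0) = 0
Tile 4: (1,2)->(0,3) = 2
Tile 10: (1,3)->(2,1) = 3
Tile 13: (2,0)->(3,0) = 1
Tile 11: (2,1)->(2,2) = 1
Tile 15: (2,2)->(3,2) = 1
Tile 12: (2,3)->(2,3) = 0
Tile 7: (3,0)->(1,2) = 4
Tile 3: (3,1)->(0,2) = 4
Tile 8: (3,2)->(1,3) = 3
Tile 9: (3,3)->(2,0) = 4
Sum: 4 + 0 + 2 + 3 + 0 + 2 + 3 + 1 + 1 + 1 + 0 + 4 + 4 + 3 + 4 = 32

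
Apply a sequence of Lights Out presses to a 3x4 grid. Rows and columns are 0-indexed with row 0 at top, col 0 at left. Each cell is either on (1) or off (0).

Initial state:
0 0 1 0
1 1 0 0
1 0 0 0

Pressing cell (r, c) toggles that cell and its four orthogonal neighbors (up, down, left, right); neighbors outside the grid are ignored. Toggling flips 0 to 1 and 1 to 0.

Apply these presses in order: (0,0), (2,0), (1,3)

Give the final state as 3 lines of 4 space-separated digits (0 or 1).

Answer: 1 1 1 1
1 1 1 1
0 1 0 1

Derivation:
After press 1 at (0,0):
1 1 1 0
0 1 0 0
1 0 0 0

After press 2 at (2,0):
1 1 1 0
1 1 0 0
0 1 0 0

After press 3 at (1,3):
1 1 1 1
1 1 1 1
0 1 0 1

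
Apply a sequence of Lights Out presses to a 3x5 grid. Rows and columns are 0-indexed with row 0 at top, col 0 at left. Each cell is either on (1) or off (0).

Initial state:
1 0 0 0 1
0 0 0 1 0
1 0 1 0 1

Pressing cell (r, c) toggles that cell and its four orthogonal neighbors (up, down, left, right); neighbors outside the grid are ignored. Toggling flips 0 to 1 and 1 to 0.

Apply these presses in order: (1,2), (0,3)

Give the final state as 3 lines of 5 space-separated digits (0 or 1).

Answer: 1 0 0 1 0
0 1 1 1 0
1 0 0 0 1

Derivation:
After press 1 at (1,2):
1 0 1 0 1
0 1 1 0 0
1 0 0 0 1

After press 2 at (0,3):
1 0 0 1 0
0 1 1 1 0
1 0 0 0 1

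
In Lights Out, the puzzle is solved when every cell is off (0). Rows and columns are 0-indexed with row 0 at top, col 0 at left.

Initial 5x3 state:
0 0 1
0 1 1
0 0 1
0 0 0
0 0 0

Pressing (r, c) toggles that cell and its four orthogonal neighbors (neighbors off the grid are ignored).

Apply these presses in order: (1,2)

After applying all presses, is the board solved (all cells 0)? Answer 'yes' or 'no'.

Answer: yes

Derivation:
After press 1 at (1,2):
0 0 0
0 0 0
0 0 0
0 0 0
0 0 0

Lights still on: 0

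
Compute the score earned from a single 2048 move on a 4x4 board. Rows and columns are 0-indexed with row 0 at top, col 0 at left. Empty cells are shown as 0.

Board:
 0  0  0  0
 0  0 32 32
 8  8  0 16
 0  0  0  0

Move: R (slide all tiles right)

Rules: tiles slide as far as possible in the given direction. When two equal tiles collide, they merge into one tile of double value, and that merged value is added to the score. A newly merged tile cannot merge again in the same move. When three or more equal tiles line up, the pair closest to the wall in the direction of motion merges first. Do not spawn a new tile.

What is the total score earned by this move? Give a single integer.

Slide right:
row 0: [0, 0, 0, 0] -> [0, 0, 0, 0]  score +0 (running 0)
row 1: [0, 0, 32, 32] -> [0, 0, 0, 64]  score +64 (running 64)
row 2: [8, 8, 0, 16] -> [0, 0, 16, 16]  score +16 (running 80)
row 3: [0, 0, 0, 0] -> [0, 0, 0, 0]  score +0 (running 80)
Board after move:
 0  0  0  0
 0  0  0 64
 0  0 16 16
 0  0  0  0

Answer: 80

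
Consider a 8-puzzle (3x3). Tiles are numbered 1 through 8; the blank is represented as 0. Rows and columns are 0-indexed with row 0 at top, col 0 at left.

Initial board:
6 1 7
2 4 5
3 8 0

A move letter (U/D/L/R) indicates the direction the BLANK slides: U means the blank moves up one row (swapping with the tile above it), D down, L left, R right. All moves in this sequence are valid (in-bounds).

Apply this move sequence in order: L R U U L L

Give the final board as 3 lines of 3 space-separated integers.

Answer: 0 6 1
2 4 7
3 8 5

Derivation:
After move 1 (L):
6 1 7
2 4 5
3 0 8

After move 2 (R):
6 1 7
2 4 5
3 8 0

After move 3 (U):
6 1 7
2 4 0
3 8 5

After move 4 (U):
6 1 0
2 4 7
3 8 5

After move 5 (L):
6 0 1
2 4 7
3 8 5

After move 6 (L):
0 6 1
2 4 7
3 8 5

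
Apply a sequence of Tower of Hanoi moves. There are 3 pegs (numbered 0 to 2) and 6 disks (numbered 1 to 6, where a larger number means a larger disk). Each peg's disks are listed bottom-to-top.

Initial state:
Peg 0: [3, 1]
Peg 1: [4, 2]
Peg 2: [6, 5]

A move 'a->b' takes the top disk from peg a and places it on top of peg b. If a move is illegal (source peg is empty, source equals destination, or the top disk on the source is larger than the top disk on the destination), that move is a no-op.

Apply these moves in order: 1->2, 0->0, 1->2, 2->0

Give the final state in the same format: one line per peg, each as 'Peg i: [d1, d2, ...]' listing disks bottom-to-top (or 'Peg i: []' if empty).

Answer: Peg 0: [3, 1]
Peg 1: [4]
Peg 2: [6, 5, 2]

Derivation:
After move 1 (1->2):
Peg 0: [3, 1]
Peg 1: [4]
Peg 2: [6, 5, 2]

After move 2 (0->0):
Peg 0: [3, 1]
Peg 1: [4]
Peg 2: [6, 5, 2]

After move 3 (1->2):
Peg 0: [3, 1]
Peg 1: [4]
Peg 2: [6, 5, 2]

After move 4 (2->0):
Peg 0: [3, 1]
Peg 1: [4]
Peg 2: [6, 5, 2]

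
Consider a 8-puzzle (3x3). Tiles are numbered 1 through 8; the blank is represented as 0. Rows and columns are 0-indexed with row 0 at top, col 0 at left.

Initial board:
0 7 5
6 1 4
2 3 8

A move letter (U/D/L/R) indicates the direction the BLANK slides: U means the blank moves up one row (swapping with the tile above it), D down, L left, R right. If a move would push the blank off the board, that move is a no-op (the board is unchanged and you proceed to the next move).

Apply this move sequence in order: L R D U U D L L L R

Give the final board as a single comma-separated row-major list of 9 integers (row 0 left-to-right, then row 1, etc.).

Answer: 7, 1, 5, 6, 0, 4, 2, 3, 8

Derivation:
After move 1 (L):
0 7 5
6 1 4
2 3 8

After move 2 (R):
7 0 5
6 1 4
2 3 8

After move 3 (D):
7 1 5
6 0 4
2 3 8

After move 4 (U):
7 0 5
6 1 4
2 3 8

After move 5 (U):
7 0 5
6 1 4
2 3 8

After move 6 (D):
7 1 5
6 0 4
2 3 8

After move 7 (L):
7 1 5
0 6 4
2 3 8

After move 8 (L):
7 1 5
0 6 4
2 3 8

After move 9 (L):
7 1 5
0 6 4
2 3 8

After move 10 (R):
7 1 5
6 0 4
2 3 8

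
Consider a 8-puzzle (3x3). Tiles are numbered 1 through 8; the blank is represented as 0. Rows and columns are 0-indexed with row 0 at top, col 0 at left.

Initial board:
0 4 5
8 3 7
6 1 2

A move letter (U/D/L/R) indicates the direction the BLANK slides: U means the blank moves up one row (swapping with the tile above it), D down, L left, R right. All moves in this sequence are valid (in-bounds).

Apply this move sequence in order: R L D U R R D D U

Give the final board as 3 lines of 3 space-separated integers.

After move 1 (R):
4 0 5
8 3 7
6 1 2

After move 2 (L):
0 4 5
8 3 7
6 1 2

After move 3 (D):
8 4 5
0 3 7
6 1 2

After move 4 (U):
0 4 5
8 3 7
6 1 2

After move 5 (R):
4 0 5
8 3 7
6 1 2

After move 6 (R):
4 5 0
8 3 7
6 1 2

After move 7 (D):
4 5 7
8 3 0
6 1 2

After move 8 (D):
4 5 7
8 3 2
6 1 0

After move 9 (U):
4 5 7
8 3 0
6 1 2

Answer: 4 5 7
8 3 0
6 1 2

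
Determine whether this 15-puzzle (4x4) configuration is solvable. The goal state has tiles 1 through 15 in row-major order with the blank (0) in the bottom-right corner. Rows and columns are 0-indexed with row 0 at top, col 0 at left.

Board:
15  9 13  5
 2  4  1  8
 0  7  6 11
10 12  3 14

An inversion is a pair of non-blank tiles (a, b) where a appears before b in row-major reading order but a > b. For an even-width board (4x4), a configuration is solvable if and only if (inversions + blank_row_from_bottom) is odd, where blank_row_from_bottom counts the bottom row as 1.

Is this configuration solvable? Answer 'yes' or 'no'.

Inversions: 50
Blank is in row 2 (0-indexed from top), which is row 2 counting from the bottom (bottom = 1).
50 + 2 = 52, which is even, so the puzzle is not solvable.

Answer: no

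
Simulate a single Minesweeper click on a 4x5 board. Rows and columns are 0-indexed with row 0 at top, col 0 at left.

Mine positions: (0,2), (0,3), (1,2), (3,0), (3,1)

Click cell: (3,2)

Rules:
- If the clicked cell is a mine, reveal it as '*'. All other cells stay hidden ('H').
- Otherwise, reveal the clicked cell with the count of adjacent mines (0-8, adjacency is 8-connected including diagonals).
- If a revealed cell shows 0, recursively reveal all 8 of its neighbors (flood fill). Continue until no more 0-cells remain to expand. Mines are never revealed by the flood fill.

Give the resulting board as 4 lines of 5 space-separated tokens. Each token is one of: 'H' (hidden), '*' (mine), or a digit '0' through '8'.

H H H H H
H H H H H
H H H H H
H H 1 H H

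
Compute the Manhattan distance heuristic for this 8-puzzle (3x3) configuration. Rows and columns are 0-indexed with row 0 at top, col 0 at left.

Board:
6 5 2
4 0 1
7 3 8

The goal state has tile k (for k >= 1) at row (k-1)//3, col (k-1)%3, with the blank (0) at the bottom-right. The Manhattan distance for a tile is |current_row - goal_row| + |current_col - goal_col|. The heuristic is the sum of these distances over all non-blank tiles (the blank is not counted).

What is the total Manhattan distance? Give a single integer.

Answer: 12

Derivation:
Tile 6: at (0,0), goal (1,2), distance |0-1|+|0-2| = 3
Tile 5: at (0,1), goal (1,1), distance |0-1|+|1-1| = 1
Tile 2: at (0,2), goal (0,1), distance |0-0|+|2-1| = 1
Tile 4: at (1,0), goal (1,0), distance |1-1|+|0-0| = 0
Tile 1: at (1,2), goal (0,0), distance |1-0|+|2-0| = 3
Tile 7: at (2,0), goal (2,0), distance |2-2|+|0-0| = 0
Tile 3: at (2,1), goal (0,2), distance |2-0|+|1-2| = 3
Tile 8: at (2,2), goal (2,1), distance |2-2|+|2-1| = 1
Sum: 3 + 1 + 1 + 0 + 3 + 0 + 3 + 1 = 12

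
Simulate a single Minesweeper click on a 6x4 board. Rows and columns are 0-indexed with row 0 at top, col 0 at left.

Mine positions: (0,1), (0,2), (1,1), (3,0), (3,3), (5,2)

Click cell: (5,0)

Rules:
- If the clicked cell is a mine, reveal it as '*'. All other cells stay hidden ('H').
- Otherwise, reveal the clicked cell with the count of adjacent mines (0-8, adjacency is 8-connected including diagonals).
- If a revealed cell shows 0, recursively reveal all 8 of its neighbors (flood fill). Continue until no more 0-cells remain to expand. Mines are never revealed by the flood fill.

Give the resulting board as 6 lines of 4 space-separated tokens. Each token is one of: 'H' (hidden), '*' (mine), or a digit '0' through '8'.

H H H H
H H H H
H H H H
H H H H
1 2 H H
0 1 H H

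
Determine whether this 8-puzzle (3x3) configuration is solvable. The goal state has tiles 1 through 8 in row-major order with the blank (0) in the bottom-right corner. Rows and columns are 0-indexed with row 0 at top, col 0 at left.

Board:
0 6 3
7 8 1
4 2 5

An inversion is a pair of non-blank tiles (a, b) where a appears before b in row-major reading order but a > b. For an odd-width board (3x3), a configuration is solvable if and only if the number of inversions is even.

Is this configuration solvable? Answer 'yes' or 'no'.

Answer: yes

Derivation:
Inversions (pairs i<j in row-major order where tile[i] > tile[j] > 0): 16
16 is even, so the puzzle is solvable.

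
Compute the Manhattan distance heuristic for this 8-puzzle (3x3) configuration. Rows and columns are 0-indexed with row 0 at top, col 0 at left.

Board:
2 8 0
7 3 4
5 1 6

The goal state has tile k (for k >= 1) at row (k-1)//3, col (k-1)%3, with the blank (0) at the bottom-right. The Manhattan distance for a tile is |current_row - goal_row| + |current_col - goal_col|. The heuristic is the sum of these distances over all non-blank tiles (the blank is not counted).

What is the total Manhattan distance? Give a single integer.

Answer: 14

Derivation:
Tile 2: (0,0)->(0,1) = 1
Tile 8: (0,1)->(2,1) = 2
Tile 7: (1,0)->(2,0) = 1
Tile 3: (1,1)->(0,2) = 2
Tile 4: (1,2)->(1,0) = 2
Tile 5: (2,0)->(1,1) = 2
Tile 1: (2,1)->(0,0) = 3
Tile 6: (2,2)->(1,2) = 1
Sum: 1 + 2 + 1 + 2 + 2 + 2 + 3 + 1 = 14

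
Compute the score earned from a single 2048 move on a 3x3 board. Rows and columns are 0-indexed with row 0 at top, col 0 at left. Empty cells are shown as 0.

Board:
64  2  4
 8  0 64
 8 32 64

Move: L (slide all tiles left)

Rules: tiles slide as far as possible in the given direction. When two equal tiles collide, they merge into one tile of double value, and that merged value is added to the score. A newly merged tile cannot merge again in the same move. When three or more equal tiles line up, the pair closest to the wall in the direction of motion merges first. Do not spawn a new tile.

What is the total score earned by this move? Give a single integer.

Slide left:
row 0: [64, 2, 4] -> [64, 2, 4]  score +0 (running 0)
row 1: [8, 0, 64] -> [8, 64, 0]  score +0 (running 0)
row 2: [8, 32, 64] -> [8, 32, 64]  score +0 (running 0)
Board after move:
64  2  4
 8 64  0
 8 32 64

Answer: 0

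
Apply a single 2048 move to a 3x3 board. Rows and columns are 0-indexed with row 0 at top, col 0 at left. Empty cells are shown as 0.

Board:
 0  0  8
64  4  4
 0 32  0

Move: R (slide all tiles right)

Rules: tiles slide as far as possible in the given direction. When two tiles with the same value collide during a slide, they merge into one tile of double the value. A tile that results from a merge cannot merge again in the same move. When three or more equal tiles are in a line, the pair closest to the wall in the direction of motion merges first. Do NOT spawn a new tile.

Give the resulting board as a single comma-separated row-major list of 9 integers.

Answer: 0, 0, 8, 0, 64, 8, 0, 0, 32

Derivation:
Slide right:
row 0: [0, 0, 8] -> [0, 0, 8]
row 1: [64, 4, 4] -> [0, 64, 8]
row 2: [0, 32, 0] -> [0, 0, 32]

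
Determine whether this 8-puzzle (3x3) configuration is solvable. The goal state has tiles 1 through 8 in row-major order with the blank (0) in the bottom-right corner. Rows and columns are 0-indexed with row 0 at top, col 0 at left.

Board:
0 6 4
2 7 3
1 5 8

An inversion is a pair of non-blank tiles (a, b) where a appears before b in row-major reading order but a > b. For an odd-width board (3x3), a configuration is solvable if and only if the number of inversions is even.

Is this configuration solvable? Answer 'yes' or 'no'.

Inversions (pairs i<j in row-major order where tile[i] > tile[j] > 0): 13
13 is odd, so the puzzle is not solvable.

Answer: no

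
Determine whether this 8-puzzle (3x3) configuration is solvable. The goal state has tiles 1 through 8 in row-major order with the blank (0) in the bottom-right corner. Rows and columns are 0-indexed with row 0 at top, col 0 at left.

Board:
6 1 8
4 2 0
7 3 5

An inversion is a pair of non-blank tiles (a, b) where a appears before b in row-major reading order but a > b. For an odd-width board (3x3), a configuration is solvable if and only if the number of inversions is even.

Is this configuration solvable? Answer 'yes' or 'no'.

Answer: yes

Derivation:
Inversions (pairs i<j in row-major order where tile[i] > tile[j] > 0): 14
14 is even, so the puzzle is solvable.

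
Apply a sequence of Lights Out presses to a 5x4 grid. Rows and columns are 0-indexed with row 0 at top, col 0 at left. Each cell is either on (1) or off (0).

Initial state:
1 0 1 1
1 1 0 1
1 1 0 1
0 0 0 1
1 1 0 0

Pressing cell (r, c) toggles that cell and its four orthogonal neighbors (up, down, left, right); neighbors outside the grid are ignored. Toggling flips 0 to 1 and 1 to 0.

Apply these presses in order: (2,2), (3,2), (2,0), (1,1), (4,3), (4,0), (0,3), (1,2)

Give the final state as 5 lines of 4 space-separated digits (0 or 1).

After press 1 at (2,2):
1 0 1 1
1 1 1 1
1 0 1 0
0 0 1 1
1 1 0 0

After press 2 at (3,2):
1 0 1 1
1 1 1 1
1 0 0 0
0 1 0 0
1 1 1 0

After press 3 at (2,0):
1 0 1 1
0 1 1 1
0 1 0 0
1 1 0 0
1 1 1 0

After press 4 at (1,1):
1 1 1 1
1 0 0 1
0 0 0 0
1 1 0 0
1 1 1 0

After press 5 at (4,3):
1 1 1 1
1 0 0 1
0 0 0 0
1 1 0 1
1 1 0 1

After press 6 at (4,0):
1 1 1 1
1 0 0 1
0 0 0 0
0 1 0 1
0 0 0 1

After press 7 at (0,3):
1 1 0 0
1 0 0 0
0 0 0 0
0 1 0 1
0 0 0 1

After press 8 at (1,2):
1 1 1 0
1 1 1 1
0 0 1 0
0 1 0 1
0 0 0 1

Answer: 1 1 1 0
1 1 1 1
0 0 1 0
0 1 0 1
0 0 0 1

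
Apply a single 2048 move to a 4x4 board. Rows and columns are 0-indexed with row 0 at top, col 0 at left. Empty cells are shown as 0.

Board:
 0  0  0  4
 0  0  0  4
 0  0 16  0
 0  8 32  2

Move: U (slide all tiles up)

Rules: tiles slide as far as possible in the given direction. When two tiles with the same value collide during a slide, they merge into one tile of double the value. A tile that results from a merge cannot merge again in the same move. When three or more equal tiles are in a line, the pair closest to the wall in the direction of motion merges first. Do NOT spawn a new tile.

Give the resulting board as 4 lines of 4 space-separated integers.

Answer:  0  8 16  8
 0  0 32  2
 0  0  0  0
 0  0  0  0

Derivation:
Slide up:
col 0: [0, 0, 0, 0] -> [0, 0, 0, 0]
col 1: [0, 0, 0, 8] -> [8, 0, 0, 0]
col 2: [0, 0, 16, 32] -> [16, 32, 0, 0]
col 3: [4, 4, 0, 2] -> [8, 2, 0, 0]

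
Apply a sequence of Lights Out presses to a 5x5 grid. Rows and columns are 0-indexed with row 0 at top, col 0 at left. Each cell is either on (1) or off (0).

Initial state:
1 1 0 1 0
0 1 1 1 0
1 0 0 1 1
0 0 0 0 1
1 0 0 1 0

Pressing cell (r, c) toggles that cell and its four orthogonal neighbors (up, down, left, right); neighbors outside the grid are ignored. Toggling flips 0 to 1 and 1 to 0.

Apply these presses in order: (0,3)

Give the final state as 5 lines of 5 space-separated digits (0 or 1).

Answer: 1 1 1 0 1
0 1 1 0 0
1 0 0 1 1
0 0 0 0 1
1 0 0 1 0

Derivation:
After press 1 at (0,3):
1 1 1 0 1
0 1 1 0 0
1 0 0 1 1
0 0 0 0 1
1 0 0 1 0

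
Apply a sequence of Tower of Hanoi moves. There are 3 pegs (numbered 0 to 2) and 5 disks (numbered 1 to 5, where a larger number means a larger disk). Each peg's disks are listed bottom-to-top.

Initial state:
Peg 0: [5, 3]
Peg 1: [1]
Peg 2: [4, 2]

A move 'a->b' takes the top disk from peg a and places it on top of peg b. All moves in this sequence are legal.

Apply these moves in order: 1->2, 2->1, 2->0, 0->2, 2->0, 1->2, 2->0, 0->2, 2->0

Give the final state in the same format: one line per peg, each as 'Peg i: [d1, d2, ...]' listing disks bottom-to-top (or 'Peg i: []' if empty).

Answer: Peg 0: [5, 3, 2, 1]
Peg 1: []
Peg 2: [4]

Derivation:
After move 1 (1->2):
Peg 0: [5, 3]
Peg 1: []
Peg 2: [4, 2, 1]

After move 2 (2->1):
Peg 0: [5, 3]
Peg 1: [1]
Peg 2: [4, 2]

After move 3 (2->0):
Peg 0: [5, 3, 2]
Peg 1: [1]
Peg 2: [4]

After move 4 (0->2):
Peg 0: [5, 3]
Peg 1: [1]
Peg 2: [4, 2]

After move 5 (2->0):
Peg 0: [5, 3, 2]
Peg 1: [1]
Peg 2: [4]

After move 6 (1->2):
Peg 0: [5, 3, 2]
Peg 1: []
Peg 2: [4, 1]

After move 7 (2->0):
Peg 0: [5, 3, 2, 1]
Peg 1: []
Peg 2: [4]

After move 8 (0->2):
Peg 0: [5, 3, 2]
Peg 1: []
Peg 2: [4, 1]

After move 9 (2->0):
Peg 0: [5, 3, 2, 1]
Peg 1: []
Peg 2: [4]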